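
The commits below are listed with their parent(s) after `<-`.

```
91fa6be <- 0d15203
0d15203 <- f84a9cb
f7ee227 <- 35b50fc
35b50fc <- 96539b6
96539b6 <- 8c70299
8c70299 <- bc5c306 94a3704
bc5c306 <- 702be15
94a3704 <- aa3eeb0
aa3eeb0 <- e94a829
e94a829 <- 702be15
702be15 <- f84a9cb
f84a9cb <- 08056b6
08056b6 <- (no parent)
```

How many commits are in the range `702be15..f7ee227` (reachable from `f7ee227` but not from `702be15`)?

8

Reachable from f7ee227: {08056b6, 35b50fc, 702be15, 8c70299, 94a3704, 96539b6, aa3eeb0, bc5c306, e94a829, f7ee227, f84a9cb}.
Reachable from 702be15: {08056b6, 702be15, f84a9cb}.
In f7ee227's history but not 702be15's: {35b50fc, 8c70299, 94a3704, 96539b6, aa3eeb0, bc5c306, e94a829, f7ee227} — 8 commits.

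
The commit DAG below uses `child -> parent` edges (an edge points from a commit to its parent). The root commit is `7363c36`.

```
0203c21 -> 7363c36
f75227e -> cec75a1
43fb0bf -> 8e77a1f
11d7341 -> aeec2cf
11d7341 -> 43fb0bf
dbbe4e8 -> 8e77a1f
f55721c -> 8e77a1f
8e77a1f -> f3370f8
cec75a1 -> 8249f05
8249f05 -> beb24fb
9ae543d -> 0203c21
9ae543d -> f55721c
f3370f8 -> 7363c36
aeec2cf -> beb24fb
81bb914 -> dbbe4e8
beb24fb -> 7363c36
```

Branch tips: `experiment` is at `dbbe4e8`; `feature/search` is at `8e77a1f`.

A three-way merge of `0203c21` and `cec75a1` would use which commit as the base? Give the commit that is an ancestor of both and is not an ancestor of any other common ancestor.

Ancestors of 0203c21: {0203c21, 7363c36}.
Ancestors of cec75a1: {7363c36, 8249f05, beb24fb, cec75a1}.
Common ancestors: {7363c36}.
The only common ancestor is 7363c36, so it is the merge base.

7363c36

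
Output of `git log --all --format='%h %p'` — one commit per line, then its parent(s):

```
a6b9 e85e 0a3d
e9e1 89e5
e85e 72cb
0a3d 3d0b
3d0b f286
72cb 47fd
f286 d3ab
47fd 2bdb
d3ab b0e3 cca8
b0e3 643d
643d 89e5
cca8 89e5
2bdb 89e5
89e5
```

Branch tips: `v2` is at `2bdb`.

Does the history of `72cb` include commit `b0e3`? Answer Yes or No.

Ancestors of 72cb: {2bdb, 47fd, 72cb, 89e5}.
b0e3 is not in that set, so it is not an ancestor of 72cb.

No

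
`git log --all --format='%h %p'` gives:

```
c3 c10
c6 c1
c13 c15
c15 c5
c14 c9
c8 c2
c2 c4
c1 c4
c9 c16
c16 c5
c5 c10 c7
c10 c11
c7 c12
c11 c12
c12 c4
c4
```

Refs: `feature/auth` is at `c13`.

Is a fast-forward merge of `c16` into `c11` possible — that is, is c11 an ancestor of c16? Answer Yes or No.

A fast-forward from c11 to c16 is possible iff c11 is an ancestor of c16.
Ancestors of c16: {c10, c11, c12, c16, c4, c5, c7}.
c11 is among them, so fast-forward is possible.

Yes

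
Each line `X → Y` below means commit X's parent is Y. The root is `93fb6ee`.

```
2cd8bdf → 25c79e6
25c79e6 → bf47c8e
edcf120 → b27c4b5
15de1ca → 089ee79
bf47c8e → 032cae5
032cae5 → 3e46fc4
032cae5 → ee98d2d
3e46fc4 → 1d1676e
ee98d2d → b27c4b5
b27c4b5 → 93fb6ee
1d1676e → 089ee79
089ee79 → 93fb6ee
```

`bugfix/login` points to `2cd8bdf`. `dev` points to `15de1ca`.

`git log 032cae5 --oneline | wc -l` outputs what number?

7

Walking parent pointers from 032cae5: reachable set = {032cae5, 089ee79, 1d1676e, 3e46fc4, 93fb6ee, b27c4b5, ee98d2d}.
That is 7 commits.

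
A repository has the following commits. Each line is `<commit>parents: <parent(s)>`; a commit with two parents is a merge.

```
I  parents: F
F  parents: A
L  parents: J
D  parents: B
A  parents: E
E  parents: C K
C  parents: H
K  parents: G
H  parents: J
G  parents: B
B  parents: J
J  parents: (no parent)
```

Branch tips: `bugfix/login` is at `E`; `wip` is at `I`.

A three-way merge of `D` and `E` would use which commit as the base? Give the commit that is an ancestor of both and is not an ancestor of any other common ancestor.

B

Ancestors of D: {B, D, J}.
Ancestors of E: {B, C, E, G, H, J, K}.
Common ancestors: {B, J}.
Among these, B is not an ancestor of any other common ancestor — it is the merge base.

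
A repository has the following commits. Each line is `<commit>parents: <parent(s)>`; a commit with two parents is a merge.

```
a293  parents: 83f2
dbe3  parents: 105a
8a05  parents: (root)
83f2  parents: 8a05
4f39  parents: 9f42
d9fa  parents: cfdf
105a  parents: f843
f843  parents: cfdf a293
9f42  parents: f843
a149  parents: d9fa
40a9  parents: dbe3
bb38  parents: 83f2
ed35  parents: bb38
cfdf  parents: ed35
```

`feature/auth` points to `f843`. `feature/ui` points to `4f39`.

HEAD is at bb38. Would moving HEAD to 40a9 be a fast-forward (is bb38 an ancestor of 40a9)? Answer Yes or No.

A fast-forward from bb38 to 40a9 is possible iff bb38 is an ancestor of 40a9.
Ancestors of 40a9: {105a, 40a9, 83f2, 8a05, a293, bb38, cfdf, dbe3, ed35, f843}.
bb38 is among them, so fast-forward is possible.

Yes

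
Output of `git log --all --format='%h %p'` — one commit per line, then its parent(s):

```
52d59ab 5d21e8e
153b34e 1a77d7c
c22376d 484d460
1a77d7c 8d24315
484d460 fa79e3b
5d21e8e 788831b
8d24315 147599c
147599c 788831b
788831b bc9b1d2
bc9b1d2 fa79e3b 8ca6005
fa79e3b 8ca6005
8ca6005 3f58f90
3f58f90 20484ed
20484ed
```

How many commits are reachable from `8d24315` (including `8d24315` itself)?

Walking parent pointers from 8d24315: reachable set = {147599c, 20484ed, 3f58f90, 788831b, 8ca6005, 8d24315, bc9b1d2, fa79e3b}.
That is 8 commits.

8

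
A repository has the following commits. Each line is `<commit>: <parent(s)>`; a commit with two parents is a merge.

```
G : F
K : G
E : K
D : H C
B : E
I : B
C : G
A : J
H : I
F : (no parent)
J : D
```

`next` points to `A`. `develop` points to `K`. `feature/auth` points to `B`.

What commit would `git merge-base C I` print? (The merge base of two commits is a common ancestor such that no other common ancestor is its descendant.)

Ancestors of C: {C, F, G}.
Ancestors of I: {B, E, F, G, I, K}.
Common ancestors: {F, G}.
Among these, G is not an ancestor of any other common ancestor — it is the merge base.

G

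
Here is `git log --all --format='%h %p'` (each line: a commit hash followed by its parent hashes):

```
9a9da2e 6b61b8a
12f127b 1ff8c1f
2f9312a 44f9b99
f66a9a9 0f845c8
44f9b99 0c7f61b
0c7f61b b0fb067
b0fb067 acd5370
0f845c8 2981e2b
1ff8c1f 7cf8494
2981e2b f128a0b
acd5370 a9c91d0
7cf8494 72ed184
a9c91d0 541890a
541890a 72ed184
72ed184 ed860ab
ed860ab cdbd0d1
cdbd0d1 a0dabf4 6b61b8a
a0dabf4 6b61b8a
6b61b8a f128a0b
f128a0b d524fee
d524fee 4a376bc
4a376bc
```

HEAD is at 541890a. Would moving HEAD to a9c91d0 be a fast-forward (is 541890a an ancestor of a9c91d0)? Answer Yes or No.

A fast-forward from 541890a to a9c91d0 is possible iff 541890a is an ancestor of a9c91d0.
Ancestors of a9c91d0: {4a376bc, 541890a, 6b61b8a, 72ed184, a0dabf4, a9c91d0, cdbd0d1, d524fee, ed860ab, f128a0b}.
541890a is among them, so fast-forward is possible.

Yes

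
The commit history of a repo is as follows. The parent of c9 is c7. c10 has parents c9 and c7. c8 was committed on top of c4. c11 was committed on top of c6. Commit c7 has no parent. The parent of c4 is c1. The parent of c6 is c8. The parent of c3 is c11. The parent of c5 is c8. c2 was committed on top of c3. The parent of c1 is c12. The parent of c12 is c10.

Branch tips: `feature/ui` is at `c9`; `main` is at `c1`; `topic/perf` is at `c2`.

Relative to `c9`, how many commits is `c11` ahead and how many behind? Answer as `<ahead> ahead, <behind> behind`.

Reachable from c11: {c1, c10, c11, c12, c4, c6, c7, c8, c9}.
Reachable from c9: {c7, c9}.
Only in c11's history (ahead): {c1, c10, c11, c12, c4, c6, c8} — 7.
Only in c9's history (behind): {} — 0.

7 ahead, 0 behind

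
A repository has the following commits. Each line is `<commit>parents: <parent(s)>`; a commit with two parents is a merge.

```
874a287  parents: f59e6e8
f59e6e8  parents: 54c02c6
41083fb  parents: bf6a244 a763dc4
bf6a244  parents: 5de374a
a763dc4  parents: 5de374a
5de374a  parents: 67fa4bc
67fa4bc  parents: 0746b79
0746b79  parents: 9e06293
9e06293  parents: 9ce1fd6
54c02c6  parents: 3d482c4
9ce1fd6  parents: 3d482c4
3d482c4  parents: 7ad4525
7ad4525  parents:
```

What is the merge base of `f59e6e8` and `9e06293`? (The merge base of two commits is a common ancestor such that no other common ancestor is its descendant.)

Ancestors of f59e6e8: {3d482c4, 54c02c6, 7ad4525, f59e6e8}.
Ancestors of 9e06293: {3d482c4, 7ad4525, 9ce1fd6, 9e06293}.
Common ancestors: {3d482c4, 7ad4525}.
Among these, 3d482c4 is not an ancestor of any other common ancestor — it is the merge base.

3d482c4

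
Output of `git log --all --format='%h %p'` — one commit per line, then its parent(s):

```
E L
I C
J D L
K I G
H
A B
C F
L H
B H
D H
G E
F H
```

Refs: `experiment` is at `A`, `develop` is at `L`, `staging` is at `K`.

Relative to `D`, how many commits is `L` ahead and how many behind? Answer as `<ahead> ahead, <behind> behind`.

Reachable from L: {H, L}.
Reachable from D: {D, H}.
Only in L's history (ahead): {L} — 1.
Only in D's history (behind): {D} — 1.

1 ahead, 1 behind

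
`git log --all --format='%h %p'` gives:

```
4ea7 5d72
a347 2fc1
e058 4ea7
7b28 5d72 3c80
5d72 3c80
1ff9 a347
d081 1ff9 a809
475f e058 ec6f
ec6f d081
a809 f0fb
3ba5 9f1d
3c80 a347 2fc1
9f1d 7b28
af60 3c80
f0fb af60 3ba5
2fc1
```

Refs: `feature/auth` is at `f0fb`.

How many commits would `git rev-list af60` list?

Walking parent pointers from af60: reachable set = {2fc1, 3c80, a347, af60}.
That is 4 commits.

4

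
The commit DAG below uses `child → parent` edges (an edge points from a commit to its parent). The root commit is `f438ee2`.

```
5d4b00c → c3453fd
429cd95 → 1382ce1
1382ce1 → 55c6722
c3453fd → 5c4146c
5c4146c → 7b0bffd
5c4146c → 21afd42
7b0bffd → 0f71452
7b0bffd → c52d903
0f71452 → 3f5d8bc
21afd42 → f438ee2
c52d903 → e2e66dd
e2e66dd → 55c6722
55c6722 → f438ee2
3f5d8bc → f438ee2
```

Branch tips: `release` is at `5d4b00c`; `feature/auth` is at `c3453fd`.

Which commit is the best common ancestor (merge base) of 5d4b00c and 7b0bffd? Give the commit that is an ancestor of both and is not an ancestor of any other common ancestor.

7b0bffd

Ancestors of 5d4b00c: {0f71452, 21afd42, 3f5d8bc, 55c6722, 5c4146c, 5d4b00c, 7b0bffd, c3453fd, c52d903, e2e66dd, f438ee2}.
Ancestors of 7b0bffd: {0f71452, 3f5d8bc, 55c6722, 7b0bffd, c52d903, e2e66dd, f438ee2}.
Common ancestors: {0f71452, 3f5d8bc, 55c6722, 7b0bffd, c52d903, e2e66dd, f438ee2}.
Among these, 7b0bffd is not an ancestor of any other common ancestor — it is the merge base.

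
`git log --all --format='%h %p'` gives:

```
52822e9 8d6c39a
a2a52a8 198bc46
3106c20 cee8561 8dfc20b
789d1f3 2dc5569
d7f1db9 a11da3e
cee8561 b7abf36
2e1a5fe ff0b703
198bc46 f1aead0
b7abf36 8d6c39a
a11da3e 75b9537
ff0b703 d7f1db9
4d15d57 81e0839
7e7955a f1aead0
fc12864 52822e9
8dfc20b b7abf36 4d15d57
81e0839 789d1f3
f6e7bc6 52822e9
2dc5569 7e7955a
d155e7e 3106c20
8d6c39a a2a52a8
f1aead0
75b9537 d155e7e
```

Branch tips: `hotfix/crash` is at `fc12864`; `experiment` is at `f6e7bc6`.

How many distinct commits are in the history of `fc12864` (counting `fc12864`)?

Walking parent pointers from fc12864: reachable set = {198bc46, 52822e9, 8d6c39a, a2a52a8, f1aead0, fc12864}.
That is 6 commits.

6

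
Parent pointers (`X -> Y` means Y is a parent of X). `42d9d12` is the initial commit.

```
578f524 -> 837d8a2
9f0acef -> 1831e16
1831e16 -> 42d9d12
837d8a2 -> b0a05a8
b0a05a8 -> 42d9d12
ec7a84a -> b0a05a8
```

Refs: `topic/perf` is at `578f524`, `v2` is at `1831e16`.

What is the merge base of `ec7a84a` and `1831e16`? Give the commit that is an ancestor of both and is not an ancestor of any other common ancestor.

Ancestors of ec7a84a: {42d9d12, b0a05a8, ec7a84a}.
Ancestors of 1831e16: {1831e16, 42d9d12}.
Common ancestors: {42d9d12}.
The only common ancestor is 42d9d12, so it is the merge base.

42d9d12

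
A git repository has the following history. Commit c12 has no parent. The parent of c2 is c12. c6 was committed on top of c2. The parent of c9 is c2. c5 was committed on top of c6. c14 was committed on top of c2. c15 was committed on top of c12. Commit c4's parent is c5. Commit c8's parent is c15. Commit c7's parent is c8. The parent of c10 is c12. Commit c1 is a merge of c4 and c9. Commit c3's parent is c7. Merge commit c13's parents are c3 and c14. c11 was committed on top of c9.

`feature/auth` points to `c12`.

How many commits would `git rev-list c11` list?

4

Walking parent pointers from c11: reachable set = {c11, c12, c2, c9}.
That is 4 commits.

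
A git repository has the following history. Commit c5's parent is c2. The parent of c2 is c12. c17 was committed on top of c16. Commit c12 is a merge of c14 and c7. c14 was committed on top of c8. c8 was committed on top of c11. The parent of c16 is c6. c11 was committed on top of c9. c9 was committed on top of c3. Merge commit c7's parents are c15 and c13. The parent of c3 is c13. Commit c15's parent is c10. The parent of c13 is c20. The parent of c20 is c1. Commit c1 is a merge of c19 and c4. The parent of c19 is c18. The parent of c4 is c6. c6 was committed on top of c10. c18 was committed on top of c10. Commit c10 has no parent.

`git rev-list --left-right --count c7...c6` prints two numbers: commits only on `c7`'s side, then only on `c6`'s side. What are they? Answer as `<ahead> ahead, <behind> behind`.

8 ahead, 0 behind

Reachable from c7: {c1, c10, c13, c15, c18, c19, c20, c4, c6, c7}.
Reachable from c6: {c10, c6}.
Only in c7's history (ahead): {c1, c13, c15, c18, c19, c20, c4, c7} — 8.
Only in c6's history (behind): {} — 0.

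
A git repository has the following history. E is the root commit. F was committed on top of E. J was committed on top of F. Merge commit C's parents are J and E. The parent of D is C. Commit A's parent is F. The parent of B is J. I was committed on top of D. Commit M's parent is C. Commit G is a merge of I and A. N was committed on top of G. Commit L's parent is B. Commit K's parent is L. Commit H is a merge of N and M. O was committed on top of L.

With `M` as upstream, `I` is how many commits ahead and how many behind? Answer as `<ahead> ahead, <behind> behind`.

2 ahead, 1 behind

Reachable from I: {C, D, E, F, I, J}.
Reachable from M: {C, E, F, J, M}.
Only in I's history (ahead): {D, I} — 2.
Only in M's history (behind): {M} — 1.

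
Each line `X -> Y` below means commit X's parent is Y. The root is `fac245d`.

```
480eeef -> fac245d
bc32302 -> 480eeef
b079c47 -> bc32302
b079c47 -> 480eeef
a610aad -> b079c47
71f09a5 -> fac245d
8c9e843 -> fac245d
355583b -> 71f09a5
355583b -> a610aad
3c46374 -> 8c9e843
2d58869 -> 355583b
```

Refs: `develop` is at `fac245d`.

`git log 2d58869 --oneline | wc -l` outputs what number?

Walking parent pointers from 2d58869: reachable set = {2d58869, 355583b, 480eeef, 71f09a5, a610aad, b079c47, bc32302, fac245d}.
That is 8 commits.

8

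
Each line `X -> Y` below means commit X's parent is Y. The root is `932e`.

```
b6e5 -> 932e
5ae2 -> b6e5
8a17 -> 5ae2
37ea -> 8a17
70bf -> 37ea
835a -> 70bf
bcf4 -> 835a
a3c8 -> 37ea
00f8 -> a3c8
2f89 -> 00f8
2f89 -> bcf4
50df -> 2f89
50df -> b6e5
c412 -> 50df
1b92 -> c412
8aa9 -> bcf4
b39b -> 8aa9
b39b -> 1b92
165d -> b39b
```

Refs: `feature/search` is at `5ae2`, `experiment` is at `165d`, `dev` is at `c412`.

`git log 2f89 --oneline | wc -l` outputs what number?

11

Walking parent pointers from 2f89: reachable set = {00f8, 2f89, 37ea, 5ae2, 70bf, 835a, 8a17, 932e, a3c8, b6e5, bcf4}.
That is 11 commits.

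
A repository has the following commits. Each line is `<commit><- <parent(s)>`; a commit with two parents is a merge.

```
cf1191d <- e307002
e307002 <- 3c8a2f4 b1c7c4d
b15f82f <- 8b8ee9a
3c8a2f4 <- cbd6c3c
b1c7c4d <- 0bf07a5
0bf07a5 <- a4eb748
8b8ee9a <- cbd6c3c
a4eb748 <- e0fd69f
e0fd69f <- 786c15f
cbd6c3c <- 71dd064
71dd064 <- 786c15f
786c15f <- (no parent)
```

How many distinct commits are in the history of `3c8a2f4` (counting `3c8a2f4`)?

4

Walking parent pointers from 3c8a2f4: reachable set = {3c8a2f4, 71dd064, 786c15f, cbd6c3c}.
That is 4 commits.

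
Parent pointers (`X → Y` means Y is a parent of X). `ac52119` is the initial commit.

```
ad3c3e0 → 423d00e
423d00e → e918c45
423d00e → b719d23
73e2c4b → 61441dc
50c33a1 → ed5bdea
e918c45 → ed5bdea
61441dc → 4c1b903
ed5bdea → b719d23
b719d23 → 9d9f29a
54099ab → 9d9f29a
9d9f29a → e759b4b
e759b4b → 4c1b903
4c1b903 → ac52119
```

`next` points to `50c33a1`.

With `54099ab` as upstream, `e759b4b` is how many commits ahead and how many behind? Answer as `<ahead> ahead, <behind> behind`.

Reachable from e759b4b: {4c1b903, ac52119, e759b4b}.
Reachable from 54099ab: {4c1b903, 54099ab, 9d9f29a, ac52119, e759b4b}.
Only in e759b4b's history (ahead): {} — 0.
Only in 54099ab's history (behind): {54099ab, 9d9f29a} — 2.

0 ahead, 2 behind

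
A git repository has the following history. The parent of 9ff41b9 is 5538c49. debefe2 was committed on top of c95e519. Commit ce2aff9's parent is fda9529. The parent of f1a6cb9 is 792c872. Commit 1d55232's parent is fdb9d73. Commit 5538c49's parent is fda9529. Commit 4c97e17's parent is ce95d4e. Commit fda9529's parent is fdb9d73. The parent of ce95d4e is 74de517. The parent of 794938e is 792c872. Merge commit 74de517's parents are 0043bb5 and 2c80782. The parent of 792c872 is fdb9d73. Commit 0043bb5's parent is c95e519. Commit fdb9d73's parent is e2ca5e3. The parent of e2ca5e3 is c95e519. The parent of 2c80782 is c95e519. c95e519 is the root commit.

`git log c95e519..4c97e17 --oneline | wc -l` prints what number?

5

Reachable from 4c97e17: {0043bb5, 2c80782, 4c97e17, 74de517, c95e519, ce95d4e}.
Reachable from c95e519: {c95e519}.
In 4c97e17's history but not c95e519's: {0043bb5, 2c80782, 4c97e17, 74de517, ce95d4e} — 5 commits.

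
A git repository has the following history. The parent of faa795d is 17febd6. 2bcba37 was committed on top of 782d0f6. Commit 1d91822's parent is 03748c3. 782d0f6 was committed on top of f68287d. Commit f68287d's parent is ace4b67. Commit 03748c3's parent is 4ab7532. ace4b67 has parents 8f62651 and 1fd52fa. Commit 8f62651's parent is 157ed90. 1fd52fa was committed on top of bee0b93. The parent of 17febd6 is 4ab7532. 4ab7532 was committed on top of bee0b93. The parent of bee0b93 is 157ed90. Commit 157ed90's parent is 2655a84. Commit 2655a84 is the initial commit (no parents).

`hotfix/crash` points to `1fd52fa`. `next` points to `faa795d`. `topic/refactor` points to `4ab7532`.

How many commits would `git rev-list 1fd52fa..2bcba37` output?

Reachable from 2bcba37: {157ed90, 1fd52fa, 2655a84, 2bcba37, 782d0f6, 8f62651, ace4b67, bee0b93, f68287d}.
Reachable from 1fd52fa: {157ed90, 1fd52fa, 2655a84, bee0b93}.
In 2bcba37's history but not 1fd52fa's: {2bcba37, 782d0f6, 8f62651, ace4b67, f68287d} — 5 commits.

5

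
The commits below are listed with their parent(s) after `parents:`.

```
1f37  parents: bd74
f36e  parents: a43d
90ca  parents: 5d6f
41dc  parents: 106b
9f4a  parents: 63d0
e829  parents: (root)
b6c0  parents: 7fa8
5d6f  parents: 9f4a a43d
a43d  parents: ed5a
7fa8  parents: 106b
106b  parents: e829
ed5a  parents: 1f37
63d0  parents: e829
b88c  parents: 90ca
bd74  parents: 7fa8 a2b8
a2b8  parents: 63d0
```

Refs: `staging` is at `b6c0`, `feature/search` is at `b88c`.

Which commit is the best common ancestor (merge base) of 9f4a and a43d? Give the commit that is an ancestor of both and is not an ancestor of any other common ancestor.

63d0

Ancestors of 9f4a: {63d0, 9f4a, e829}.
Ancestors of a43d: {106b, 1f37, 63d0, 7fa8, a2b8, a43d, bd74, e829, ed5a}.
Common ancestors: {63d0, e829}.
Among these, 63d0 is not an ancestor of any other common ancestor — it is the merge base.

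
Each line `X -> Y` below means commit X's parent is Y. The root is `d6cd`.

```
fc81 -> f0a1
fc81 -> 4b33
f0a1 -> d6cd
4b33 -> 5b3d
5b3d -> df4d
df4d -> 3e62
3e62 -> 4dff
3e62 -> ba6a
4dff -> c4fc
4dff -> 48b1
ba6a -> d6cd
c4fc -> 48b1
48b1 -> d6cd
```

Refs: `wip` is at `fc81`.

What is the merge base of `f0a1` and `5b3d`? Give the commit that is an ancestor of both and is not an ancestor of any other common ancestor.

Ancestors of f0a1: {d6cd, f0a1}.
Ancestors of 5b3d: {3e62, 48b1, 4dff, 5b3d, ba6a, c4fc, d6cd, df4d}.
Common ancestors: {d6cd}.
The only common ancestor is d6cd, so it is the merge base.

d6cd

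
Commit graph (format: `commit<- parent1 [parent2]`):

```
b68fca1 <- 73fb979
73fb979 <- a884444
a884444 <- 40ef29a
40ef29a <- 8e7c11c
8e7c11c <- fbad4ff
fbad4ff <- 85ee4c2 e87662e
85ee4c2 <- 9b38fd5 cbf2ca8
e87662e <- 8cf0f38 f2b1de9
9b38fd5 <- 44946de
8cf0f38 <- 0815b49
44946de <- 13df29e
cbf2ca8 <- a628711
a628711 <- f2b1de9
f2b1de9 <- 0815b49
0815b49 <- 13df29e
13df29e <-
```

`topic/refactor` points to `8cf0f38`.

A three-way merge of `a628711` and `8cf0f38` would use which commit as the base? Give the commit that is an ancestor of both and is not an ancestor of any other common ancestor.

0815b49

Ancestors of a628711: {0815b49, 13df29e, a628711, f2b1de9}.
Ancestors of 8cf0f38: {0815b49, 13df29e, 8cf0f38}.
Common ancestors: {0815b49, 13df29e}.
Among these, 0815b49 is not an ancestor of any other common ancestor — it is the merge base.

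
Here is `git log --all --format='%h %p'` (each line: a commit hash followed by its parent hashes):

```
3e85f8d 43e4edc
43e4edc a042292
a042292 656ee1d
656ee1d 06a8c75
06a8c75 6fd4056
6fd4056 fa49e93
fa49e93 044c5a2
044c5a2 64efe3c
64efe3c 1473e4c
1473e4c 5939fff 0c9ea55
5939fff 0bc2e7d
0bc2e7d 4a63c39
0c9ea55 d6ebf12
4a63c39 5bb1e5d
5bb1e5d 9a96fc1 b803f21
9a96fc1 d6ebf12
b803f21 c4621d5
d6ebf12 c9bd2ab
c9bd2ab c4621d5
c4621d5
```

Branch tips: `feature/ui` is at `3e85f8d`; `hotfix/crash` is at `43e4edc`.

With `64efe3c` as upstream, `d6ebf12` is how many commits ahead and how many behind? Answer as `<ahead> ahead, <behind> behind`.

Reachable from d6ebf12: {c4621d5, c9bd2ab, d6ebf12}.
Reachable from 64efe3c: {0bc2e7d, 0c9ea55, 1473e4c, 4a63c39, 5939fff, 5bb1e5d, 64efe3c, 9a96fc1, b803f21, c4621d5, c9bd2ab, d6ebf12}.
Only in d6ebf12's history (ahead): {} — 0.
Only in 64efe3c's history (behind): {0bc2e7d, 0c9ea55, 1473e4c, 4a63c39, 5939fff, 5bb1e5d, 64efe3c, 9a96fc1, b803f21} — 9.

0 ahead, 9 behind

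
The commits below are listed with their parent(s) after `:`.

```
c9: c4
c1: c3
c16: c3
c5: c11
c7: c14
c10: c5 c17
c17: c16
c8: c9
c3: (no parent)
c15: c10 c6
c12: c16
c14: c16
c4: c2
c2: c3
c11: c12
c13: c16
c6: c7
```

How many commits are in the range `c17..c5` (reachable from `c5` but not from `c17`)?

3

Reachable from c5: {c11, c12, c16, c3, c5}.
Reachable from c17: {c16, c17, c3}.
In c5's history but not c17's: {c11, c12, c5} — 3 commits.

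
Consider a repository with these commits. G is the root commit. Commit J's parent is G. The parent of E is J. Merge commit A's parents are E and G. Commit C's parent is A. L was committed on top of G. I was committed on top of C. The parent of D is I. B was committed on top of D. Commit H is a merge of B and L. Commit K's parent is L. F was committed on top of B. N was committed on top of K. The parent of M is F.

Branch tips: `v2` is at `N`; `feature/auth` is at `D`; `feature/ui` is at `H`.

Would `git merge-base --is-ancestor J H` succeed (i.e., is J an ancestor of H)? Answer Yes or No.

Yes

Ancestors of H (commits reachable by following parents): {A, B, C, D, E, G, H, I, J, L}.
J is in that set, so it is an ancestor of H.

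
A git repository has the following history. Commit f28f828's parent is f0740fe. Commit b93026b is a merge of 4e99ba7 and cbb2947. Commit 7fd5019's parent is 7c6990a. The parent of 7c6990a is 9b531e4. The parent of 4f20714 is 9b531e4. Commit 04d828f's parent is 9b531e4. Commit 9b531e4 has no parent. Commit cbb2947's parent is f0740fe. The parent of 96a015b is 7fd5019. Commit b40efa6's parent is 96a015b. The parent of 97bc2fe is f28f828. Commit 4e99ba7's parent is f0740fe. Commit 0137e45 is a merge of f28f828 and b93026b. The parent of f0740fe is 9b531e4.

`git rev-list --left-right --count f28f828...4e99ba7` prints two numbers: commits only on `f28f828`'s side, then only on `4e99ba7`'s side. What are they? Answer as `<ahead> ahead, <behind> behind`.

1 ahead, 1 behind

Reachable from f28f828: {9b531e4, f0740fe, f28f828}.
Reachable from 4e99ba7: {4e99ba7, 9b531e4, f0740fe}.
Only in f28f828's history (ahead): {f28f828} — 1.
Only in 4e99ba7's history (behind): {4e99ba7} — 1.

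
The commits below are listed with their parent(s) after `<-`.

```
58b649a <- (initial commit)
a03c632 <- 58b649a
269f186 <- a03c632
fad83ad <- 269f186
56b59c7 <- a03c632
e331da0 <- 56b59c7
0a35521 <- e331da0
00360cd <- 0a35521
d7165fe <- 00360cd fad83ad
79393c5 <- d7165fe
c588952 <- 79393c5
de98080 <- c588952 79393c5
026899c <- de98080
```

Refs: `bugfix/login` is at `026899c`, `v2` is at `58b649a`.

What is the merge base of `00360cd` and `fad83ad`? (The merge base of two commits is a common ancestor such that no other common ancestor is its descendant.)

a03c632

Ancestors of 00360cd: {00360cd, 0a35521, 56b59c7, 58b649a, a03c632, e331da0}.
Ancestors of fad83ad: {269f186, 58b649a, a03c632, fad83ad}.
Common ancestors: {58b649a, a03c632}.
Among these, a03c632 is not an ancestor of any other common ancestor — it is the merge base.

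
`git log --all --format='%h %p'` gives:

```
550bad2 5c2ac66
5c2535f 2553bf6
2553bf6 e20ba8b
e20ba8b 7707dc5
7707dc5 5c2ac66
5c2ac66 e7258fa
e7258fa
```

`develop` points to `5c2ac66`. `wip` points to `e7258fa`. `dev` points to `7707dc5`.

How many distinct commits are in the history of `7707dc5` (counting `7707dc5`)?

3

Walking parent pointers from 7707dc5: reachable set = {5c2ac66, 7707dc5, e7258fa}.
That is 3 commits.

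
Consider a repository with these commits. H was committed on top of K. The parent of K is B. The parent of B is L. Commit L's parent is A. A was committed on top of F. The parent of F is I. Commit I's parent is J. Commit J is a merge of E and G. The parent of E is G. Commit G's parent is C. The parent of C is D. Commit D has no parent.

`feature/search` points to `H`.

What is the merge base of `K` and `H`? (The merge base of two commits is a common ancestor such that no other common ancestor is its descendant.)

K

Ancestors of K: {A, B, C, D, E, F, G, I, J, K, L}.
Ancestors of H: {A, B, C, D, E, F, G, H, I, J, K, L}.
Common ancestors: {A, B, C, D, E, F, G, I, J, K, L}.
Among these, K is not an ancestor of any other common ancestor — it is the merge base.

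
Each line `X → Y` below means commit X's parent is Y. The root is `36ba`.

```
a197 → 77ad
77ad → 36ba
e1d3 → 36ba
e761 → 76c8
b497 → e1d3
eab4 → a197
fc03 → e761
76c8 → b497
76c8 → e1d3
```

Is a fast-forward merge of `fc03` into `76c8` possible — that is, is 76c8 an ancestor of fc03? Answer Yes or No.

A fast-forward from 76c8 to fc03 is possible iff 76c8 is an ancestor of fc03.
Ancestors of fc03: {36ba, 76c8, b497, e1d3, e761, fc03}.
76c8 is among them, so fast-forward is possible.

Yes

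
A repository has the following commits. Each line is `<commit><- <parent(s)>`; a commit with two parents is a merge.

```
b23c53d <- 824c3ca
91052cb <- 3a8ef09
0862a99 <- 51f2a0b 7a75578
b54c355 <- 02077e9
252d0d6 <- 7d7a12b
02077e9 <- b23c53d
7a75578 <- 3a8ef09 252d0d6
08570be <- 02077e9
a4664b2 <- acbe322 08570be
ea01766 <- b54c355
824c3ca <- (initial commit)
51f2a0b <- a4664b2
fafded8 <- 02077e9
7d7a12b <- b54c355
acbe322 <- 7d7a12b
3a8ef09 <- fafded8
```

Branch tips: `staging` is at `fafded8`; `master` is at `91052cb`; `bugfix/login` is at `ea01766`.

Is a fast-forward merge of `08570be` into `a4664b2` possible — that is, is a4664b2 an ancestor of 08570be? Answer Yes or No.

No

A fast-forward from a4664b2 to 08570be is possible iff a4664b2 is an ancestor of 08570be.
Ancestors of 08570be: {02077e9, 08570be, 824c3ca, b23c53d}.
a4664b2 is not among them, so fast-forward is not possible.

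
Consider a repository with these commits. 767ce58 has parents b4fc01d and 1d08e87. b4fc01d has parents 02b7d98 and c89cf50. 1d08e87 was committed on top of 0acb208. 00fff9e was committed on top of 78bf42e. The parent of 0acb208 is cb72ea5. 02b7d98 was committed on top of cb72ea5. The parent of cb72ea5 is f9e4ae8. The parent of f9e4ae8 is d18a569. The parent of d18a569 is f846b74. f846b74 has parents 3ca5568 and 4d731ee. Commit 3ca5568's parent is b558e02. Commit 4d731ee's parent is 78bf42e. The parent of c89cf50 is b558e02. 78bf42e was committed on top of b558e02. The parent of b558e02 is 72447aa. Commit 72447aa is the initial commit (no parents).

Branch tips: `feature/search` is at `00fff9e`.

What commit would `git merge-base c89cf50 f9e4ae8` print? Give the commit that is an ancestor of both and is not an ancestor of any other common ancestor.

b558e02

Ancestors of c89cf50: {72447aa, b558e02, c89cf50}.
Ancestors of f9e4ae8: {3ca5568, 4d731ee, 72447aa, 78bf42e, b558e02, d18a569, f846b74, f9e4ae8}.
Common ancestors: {72447aa, b558e02}.
Among these, b558e02 is not an ancestor of any other common ancestor — it is the merge base.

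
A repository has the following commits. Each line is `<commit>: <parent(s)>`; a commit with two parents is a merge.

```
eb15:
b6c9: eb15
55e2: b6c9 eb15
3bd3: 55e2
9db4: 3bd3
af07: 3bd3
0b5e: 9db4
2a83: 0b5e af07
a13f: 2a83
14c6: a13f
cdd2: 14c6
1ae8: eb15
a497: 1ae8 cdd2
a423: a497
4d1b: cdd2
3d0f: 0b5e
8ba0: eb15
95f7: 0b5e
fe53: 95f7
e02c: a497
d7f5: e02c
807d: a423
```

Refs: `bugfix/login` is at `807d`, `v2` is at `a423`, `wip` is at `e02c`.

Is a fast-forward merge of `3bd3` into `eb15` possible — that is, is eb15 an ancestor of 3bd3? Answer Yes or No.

A fast-forward from eb15 to 3bd3 is possible iff eb15 is an ancestor of 3bd3.
Ancestors of 3bd3: {3bd3, 55e2, b6c9, eb15}.
eb15 is among them, so fast-forward is possible.

Yes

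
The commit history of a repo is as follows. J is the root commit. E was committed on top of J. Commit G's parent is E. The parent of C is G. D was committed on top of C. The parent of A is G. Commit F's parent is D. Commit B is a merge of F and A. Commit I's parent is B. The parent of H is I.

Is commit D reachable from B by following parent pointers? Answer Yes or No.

Ancestors of B (commits reachable by following parents): {A, B, C, D, E, F, G, J}.
D is in that set, so it is an ancestor of B.

Yes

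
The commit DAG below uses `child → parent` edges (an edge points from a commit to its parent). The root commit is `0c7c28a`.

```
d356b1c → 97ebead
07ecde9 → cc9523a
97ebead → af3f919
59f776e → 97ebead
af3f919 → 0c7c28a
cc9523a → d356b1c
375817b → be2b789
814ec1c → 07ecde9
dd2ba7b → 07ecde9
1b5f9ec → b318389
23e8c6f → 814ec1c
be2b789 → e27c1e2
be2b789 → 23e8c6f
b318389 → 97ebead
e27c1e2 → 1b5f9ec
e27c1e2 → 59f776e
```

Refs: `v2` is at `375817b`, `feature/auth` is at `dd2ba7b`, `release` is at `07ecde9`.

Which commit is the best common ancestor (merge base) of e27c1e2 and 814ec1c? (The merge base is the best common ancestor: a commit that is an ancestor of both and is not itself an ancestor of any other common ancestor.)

Ancestors of e27c1e2: {0c7c28a, 1b5f9ec, 59f776e, 97ebead, af3f919, b318389, e27c1e2}.
Ancestors of 814ec1c: {07ecde9, 0c7c28a, 814ec1c, 97ebead, af3f919, cc9523a, d356b1c}.
Common ancestors: {0c7c28a, 97ebead, af3f919}.
Among these, 97ebead is not an ancestor of any other common ancestor — it is the merge base.

97ebead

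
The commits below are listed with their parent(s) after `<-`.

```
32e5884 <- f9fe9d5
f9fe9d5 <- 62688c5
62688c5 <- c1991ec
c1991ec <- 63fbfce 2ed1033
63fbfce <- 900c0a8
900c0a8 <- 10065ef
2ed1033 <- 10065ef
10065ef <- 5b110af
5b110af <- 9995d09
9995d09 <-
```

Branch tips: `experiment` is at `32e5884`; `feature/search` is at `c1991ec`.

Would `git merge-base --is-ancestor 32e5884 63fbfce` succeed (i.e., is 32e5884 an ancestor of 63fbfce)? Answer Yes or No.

Ancestors of 63fbfce: {10065ef, 5b110af, 63fbfce, 900c0a8, 9995d09}.
32e5884 is not in that set, so it is not an ancestor of 63fbfce.

No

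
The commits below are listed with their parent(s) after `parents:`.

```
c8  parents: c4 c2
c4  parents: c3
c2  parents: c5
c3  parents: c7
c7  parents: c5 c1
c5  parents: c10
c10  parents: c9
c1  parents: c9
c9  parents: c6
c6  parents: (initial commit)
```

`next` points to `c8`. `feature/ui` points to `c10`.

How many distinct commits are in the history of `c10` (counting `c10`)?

3

Walking parent pointers from c10: reachable set = {c10, c6, c9}.
That is 3 commits.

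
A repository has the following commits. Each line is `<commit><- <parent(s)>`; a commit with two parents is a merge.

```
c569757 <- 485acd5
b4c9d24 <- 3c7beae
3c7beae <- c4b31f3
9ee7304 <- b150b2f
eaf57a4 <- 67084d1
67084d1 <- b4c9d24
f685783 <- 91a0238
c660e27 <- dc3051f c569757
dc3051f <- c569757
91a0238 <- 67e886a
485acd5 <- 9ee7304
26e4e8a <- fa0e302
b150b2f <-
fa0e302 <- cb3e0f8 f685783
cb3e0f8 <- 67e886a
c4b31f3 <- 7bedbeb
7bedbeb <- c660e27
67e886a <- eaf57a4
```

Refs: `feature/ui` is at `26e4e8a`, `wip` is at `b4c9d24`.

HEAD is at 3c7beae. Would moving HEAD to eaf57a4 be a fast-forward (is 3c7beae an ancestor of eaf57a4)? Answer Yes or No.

Yes

A fast-forward from 3c7beae to eaf57a4 is possible iff 3c7beae is an ancestor of eaf57a4.
Ancestors of eaf57a4: {3c7beae, 485acd5, 67084d1, 7bedbeb, 9ee7304, b150b2f, b4c9d24, c4b31f3, c569757, c660e27, dc3051f, eaf57a4}.
3c7beae is among them, so fast-forward is possible.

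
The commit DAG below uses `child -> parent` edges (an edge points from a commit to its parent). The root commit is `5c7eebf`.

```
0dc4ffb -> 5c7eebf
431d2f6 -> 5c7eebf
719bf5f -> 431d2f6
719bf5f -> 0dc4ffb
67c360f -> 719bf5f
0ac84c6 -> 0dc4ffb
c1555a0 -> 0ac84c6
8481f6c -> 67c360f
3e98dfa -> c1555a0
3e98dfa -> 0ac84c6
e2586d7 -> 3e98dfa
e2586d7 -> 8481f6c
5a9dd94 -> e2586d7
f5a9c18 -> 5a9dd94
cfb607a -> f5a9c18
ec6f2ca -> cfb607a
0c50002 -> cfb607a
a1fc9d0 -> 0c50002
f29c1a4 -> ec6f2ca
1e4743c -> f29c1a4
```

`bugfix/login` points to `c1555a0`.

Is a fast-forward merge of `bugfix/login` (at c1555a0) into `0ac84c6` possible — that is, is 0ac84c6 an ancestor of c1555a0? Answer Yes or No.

A fast-forward from 0ac84c6 to c1555a0 is possible iff 0ac84c6 is an ancestor of c1555a0.
Ancestors of c1555a0: {0ac84c6, 0dc4ffb, 5c7eebf, c1555a0}.
0ac84c6 is among them, so fast-forward is possible.

Yes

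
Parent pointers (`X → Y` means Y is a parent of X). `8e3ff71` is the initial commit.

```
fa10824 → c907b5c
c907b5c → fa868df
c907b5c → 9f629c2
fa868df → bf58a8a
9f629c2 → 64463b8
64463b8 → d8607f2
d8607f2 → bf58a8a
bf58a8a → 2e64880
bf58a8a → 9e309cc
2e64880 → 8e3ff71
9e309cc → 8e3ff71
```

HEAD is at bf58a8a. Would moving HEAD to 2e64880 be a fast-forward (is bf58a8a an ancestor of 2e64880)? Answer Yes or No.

A fast-forward from bf58a8a to 2e64880 is possible iff bf58a8a is an ancestor of 2e64880.
Ancestors of 2e64880: {2e64880, 8e3ff71}.
bf58a8a is not among them, so fast-forward is not possible.

No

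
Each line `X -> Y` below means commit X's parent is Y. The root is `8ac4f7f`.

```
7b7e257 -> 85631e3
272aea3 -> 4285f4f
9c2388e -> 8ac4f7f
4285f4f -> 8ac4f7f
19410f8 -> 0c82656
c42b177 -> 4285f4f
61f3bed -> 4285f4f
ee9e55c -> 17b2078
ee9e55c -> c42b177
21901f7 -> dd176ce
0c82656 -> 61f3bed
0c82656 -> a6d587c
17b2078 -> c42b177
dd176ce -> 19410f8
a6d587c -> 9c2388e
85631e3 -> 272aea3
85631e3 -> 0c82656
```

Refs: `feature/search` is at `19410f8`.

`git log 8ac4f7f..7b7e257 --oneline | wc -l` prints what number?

8

Reachable from 7b7e257: {0c82656, 272aea3, 4285f4f, 61f3bed, 7b7e257, 85631e3, 8ac4f7f, 9c2388e, a6d587c}.
Reachable from 8ac4f7f: {8ac4f7f}.
In 7b7e257's history but not 8ac4f7f's: {0c82656, 272aea3, 4285f4f, 61f3bed, 7b7e257, 85631e3, 9c2388e, a6d587c} — 8 commits.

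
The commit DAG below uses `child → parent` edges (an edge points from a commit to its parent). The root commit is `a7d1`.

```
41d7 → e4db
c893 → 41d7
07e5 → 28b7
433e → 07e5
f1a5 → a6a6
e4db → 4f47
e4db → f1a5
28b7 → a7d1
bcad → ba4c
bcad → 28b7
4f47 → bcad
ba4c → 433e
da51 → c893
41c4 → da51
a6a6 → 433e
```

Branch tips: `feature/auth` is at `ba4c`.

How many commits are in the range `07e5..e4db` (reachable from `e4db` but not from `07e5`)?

7

Reachable from e4db: {07e5, 28b7, 433e, 4f47, a6a6, a7d1, ba4c, bcad, e4db, f1a5}.
Reachable from 07e5: {07e5, 28b7, a7d1}.
In e4db's history but not 07e5's: {433e, 4f47, a6a6, ba4c, bcad, e4db, f1a5} — 7 commits.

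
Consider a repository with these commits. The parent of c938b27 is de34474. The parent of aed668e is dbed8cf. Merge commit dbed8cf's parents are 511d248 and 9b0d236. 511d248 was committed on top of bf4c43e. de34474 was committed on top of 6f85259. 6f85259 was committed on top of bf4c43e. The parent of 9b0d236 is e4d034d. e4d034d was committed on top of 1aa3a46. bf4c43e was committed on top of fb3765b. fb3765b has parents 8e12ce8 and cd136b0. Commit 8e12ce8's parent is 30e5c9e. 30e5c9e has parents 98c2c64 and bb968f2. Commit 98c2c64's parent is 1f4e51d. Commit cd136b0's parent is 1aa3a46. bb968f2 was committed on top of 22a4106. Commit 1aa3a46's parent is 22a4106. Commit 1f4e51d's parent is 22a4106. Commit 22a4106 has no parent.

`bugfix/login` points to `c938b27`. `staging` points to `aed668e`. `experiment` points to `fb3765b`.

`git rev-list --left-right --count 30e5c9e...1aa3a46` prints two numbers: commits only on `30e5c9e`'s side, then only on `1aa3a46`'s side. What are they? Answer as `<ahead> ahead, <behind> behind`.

4 ahead, 1 behind

Reachable from 30e5c9e: {1f4e51d, 22a4106, 30e5c9e, 98c2c64, bb968f2}.
Reachable from 1aa3a46: {1aa3a46, 22a4106}.
Only in 30e5c9e's history (ahead): {1f4e51d, 30e5c9e, 98c2c64, bb968f2} — 4.
Only in 1aa3a46's history (behind): {1aa3a46} — 1.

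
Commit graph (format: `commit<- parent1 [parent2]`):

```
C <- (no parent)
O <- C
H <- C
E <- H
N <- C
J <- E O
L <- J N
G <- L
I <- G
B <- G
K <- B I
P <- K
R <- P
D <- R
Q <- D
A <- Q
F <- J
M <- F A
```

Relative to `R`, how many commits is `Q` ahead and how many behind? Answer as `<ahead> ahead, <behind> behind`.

2 ahead, 0 behind

Reachable from Q: {B, C, D, E, G, H, I, J, K, L, N, O, P, Q, R}.
Reachable from R: {B, C, E, G, H, I, J, K, L, N, O, P, R}.
Only in Q's history (ahead): {D, Q} — 2.
Only in R's history (behind): {} — 0.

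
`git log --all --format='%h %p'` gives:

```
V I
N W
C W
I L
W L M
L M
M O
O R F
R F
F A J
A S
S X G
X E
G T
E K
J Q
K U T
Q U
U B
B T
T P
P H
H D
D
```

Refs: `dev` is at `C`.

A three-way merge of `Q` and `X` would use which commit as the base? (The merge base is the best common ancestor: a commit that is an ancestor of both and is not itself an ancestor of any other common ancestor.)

U

Ancestors of Q: {B, D, H, P, Q, T, U}.
Ancestors of X: {B, D, E, H, K, P, T, U, X}.
Common ancestors: {B, D, H, P, T, U}.
Among these, U is not an ancestor of any other common ancestor — it is the merge base.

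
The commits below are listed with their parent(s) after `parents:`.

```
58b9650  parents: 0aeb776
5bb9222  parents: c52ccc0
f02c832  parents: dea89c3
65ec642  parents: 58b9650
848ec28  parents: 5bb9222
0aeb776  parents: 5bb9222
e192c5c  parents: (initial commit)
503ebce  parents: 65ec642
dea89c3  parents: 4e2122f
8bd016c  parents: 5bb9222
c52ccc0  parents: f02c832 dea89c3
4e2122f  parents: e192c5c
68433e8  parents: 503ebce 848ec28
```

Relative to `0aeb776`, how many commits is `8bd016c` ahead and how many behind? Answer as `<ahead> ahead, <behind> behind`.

1 ahead, 1 behind

Reachable from 8bd016c: {4e2122f, 5bb9222, 8bd016c, c52ccc0, dea89c3, e192c5c, f02c832}.
Reachable from 0aeb776: {0aeb776, 4e2122f, 5bb9222, c52ccc0, dea89c3, e192c5c, f02c832}.
Only in 8bd016c's history (ahead): {8bd016c} — 1.
Only in 0aeb776's history (behind): {0aeb776} — 1.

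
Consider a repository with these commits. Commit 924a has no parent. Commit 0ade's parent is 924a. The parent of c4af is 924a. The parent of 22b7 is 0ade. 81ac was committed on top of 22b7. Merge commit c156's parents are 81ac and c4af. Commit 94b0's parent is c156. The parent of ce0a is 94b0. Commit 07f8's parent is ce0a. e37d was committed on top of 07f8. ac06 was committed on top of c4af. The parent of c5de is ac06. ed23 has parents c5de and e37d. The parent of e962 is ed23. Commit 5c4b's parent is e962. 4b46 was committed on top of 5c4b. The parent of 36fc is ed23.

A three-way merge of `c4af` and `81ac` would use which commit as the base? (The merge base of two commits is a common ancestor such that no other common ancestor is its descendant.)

924a

Ancestors of c4af: {924a, c4af}.
Ancestors of 81ac: {0ade, 22b7, 81ac, 924a}.
Common ancestors: {924a}.
The only common ancestor is 924a, so it is the merge base.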